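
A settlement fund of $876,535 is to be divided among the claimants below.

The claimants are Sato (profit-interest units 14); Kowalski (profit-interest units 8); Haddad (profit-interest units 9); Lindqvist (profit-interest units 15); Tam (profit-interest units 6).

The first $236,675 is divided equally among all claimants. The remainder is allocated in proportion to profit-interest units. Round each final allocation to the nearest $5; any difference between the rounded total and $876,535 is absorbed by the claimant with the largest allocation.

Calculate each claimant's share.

Sato: $219,605; Kowalski: $145,775; Haddad: $158,080; Lindqvist: $231,910; Tam: $121,165

Equal tier: $236,675 ÷ 5 = $47,335 apiece.
Remainder $639,860 by profit-interest units (total 52): Sato 172,270.00 → $172,270; Kowalski 98,440.00 → $98,440; Haddad 110,745.00 → $110,745; Lindqvist 184,575.00 → $184,575; Tam 73,830.00 → $73,830.
Totals: Sato $47,335 + $172,270 = $219,605; Kowalski $47,335 + $98,440 = $145,775; Haddad $47,335 + $110,745 = $158,080; Lindqvist $47,335 + $184,575 = $231,910; Tam $47,335 + $73,830 = $121,165.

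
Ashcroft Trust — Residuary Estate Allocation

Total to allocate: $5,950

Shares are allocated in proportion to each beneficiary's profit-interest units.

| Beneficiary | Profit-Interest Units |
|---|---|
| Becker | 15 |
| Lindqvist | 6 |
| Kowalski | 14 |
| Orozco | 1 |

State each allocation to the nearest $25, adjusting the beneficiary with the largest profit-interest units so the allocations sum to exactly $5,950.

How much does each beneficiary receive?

Combined profit-interest units = 15 + 6 + 14 + 1 = 36.
Unrounded shares: Becker 2,479.17; Lindqvist 991.67; Kowalski 2,313.89; Orozco 165.28.
Rounded to nearest $25: Becker $2,475; Lindqvist $1,000; Kowalski $2,325; Orozco $175. Sum = $5,975.
Difference $5,950 − $5,975 = −$25 applied to largest profit-interest units (Becker): Becker becomes $2,450.

Becker: $2,450 · Lindqvist: $1,000 · Kowalski: $2,325 · Orozco: $175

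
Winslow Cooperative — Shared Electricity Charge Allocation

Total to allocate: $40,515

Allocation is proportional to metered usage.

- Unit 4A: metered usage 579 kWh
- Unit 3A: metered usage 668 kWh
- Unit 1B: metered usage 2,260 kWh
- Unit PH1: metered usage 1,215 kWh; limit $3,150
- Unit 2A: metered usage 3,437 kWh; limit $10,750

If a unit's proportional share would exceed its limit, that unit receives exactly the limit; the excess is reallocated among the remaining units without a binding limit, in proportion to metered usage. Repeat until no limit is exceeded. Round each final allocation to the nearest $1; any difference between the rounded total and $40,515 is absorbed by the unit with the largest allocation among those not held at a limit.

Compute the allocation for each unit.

Metered usage total: 8,159.
Unconstrained shares: Unit 4A 2,875.13; Unit 3A 3,317.08; Unit 1B 11,222.44; Unit PH1 6,033.30; Unit 2A 17,067.05.
Held at cap: Unit PH1 ($3,150), Unit 2A ($10,750); residual $26,615 reallocated over remaining metered usage 3,507.
Redistributed shares: Unit 4A 4,394.09 → $4,394; Unit 3A 5,069.52 → $5,070; Unit 1B 17,151.38 → $17,151.

Unit 4A: $4,394 · Unit 3A: $5,070 · Unit 1B: $17,151 · Unit PH1: $3,150 · Unit 2A: $10,750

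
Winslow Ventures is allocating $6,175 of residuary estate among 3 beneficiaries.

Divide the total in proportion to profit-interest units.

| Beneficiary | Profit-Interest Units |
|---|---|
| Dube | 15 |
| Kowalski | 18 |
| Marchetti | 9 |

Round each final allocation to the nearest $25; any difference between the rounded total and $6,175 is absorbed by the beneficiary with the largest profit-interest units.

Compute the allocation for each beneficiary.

Profit-interest units total: 15 + 18 + 9 = 42.
Proportional shares: Dube 2,205.36; Kowalski 2,646.43; Marchetti 1,323.21.
After rounding ($25): Dube $2,200; Kowalski $2,650; Marchetti $1,325. Sum = $6,175.
Sum already equals the total — no adjustment.

Dube: $2,200; Kowalski: $2,650; Marchetti: $1,325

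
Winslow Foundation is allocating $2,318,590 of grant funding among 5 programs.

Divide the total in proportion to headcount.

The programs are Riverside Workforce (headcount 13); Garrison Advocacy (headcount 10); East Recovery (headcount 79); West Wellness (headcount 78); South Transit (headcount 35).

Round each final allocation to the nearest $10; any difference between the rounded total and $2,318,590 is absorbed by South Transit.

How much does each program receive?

Riverside Workforce: $140,190; Garrison Advocacy: $107,840; East Recovery: $851,950; West Wellness: $841,160; South Transit: $377,450

Sum of headcount: 215.
Pro-rata amounts: Riverside Workforce 13/215 × $2,318,590 = 140,193.81; Garrison Advocacy 10/215 × $2,318,590 = 107,841.40; East Recovery 79/215 × $2,318,590 = 851,947.02; West Wellness 78/215 × $2,318,590 = 841,162.88; South Transit 35/215 × $2,318,590 = 377,444.88.
At nearest $10: Riverside Workforce $140,190; Garrison Advocacy $107,840; East Recovery $851,950; West Wellness $841,160; South Transit $377,440. Sum = $2,318,580.
Difference $2,318,590 − $2,318,580 = +$10 applied to South Transit: South Transit becomes $377,450.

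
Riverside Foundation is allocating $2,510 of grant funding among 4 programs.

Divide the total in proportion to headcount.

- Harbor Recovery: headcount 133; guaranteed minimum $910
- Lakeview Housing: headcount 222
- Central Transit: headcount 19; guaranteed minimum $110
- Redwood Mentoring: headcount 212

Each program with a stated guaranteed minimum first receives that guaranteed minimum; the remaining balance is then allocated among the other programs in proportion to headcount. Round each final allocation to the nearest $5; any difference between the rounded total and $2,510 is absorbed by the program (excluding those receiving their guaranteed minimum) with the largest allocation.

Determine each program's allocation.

Harbor Recovery: $910 · Lakeview Housing: $760 · Central Transit: $110 · Redwood Mentoring: $730

Fund the minimums — Harbor Recovery $910; Central Transit $110. Balance $1,490.
Balance split over remaining headcount 434: Lakeview Housing 762.17 → $760; Redwood Mentoring 727.83 → $730.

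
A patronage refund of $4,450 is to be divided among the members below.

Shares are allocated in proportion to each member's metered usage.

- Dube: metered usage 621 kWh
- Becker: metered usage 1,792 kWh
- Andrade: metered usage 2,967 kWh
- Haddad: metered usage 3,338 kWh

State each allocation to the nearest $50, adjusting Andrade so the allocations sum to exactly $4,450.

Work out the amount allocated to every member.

Combined metered usage = 8,718.
Proportional shares: Dube 621/8,718 × $4,450 = 316.98; Becker 1,792/8,718 × $4,450 = 914.71; Andrade 2,967/8,718 × $4,450 = 1,514.47; Haddad 3,338/8,718 × $4,450 = 1,703.84.
At nearest $50: Dube $300; Becker $900; Andrade $1,500; Haddad $1,700. Sum = $4,400.
Difference $4,450 − $4,400 = +$50 applied to Andrade: Andrade becomes $1,550.

Dube: $300; Becker: $900; Andrade: $1,550; Haddad: $1,700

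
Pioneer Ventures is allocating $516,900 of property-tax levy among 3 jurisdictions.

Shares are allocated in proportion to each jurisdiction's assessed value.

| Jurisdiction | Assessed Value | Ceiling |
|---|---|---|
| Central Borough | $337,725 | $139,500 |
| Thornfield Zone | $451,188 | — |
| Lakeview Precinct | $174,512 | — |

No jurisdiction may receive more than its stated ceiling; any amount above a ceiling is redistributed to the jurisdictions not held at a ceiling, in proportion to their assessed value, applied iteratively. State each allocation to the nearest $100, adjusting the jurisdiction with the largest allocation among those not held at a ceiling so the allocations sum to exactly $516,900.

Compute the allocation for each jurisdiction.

Central Borough: $139,500; Thornfield Zone: $272,100; Lakeview Precinct: $105,300

Total assessed value = 963,425.
Unconstrained shares: Central Borough 181,197.35; Thornfield Zone 242,072.89; Lakeview Precinct 93,629.76.
Cap binds for Central Borough ($139,500); remaining pool $377,400 reallocated over remaining assessed value 625,700.
Redistributed shares: Thornfield Zone 272,140.56 → $272,100; Lakeview Precinct 105,259.44 → $105,300.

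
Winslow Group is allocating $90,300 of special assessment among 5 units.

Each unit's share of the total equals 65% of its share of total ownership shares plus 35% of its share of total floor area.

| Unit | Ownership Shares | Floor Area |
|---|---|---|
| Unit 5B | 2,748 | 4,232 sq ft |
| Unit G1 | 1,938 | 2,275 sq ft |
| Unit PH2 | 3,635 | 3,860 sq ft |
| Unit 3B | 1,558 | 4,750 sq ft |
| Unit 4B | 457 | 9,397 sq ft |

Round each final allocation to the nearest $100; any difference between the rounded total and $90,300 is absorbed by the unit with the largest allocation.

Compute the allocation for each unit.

Totals — ownership shares 10,336, floor area 24,514.
Combined weights (65% ownership shares + 35% floor area): Unit 5B 0.2332; Unit G1 0.1544; Unit PH2 0.2837; Unit 3B 0.1658; Unit 4B 0.1629.
Pro-rata amounts: Unit 5B 21,061.22; Unit G1 13,938.39; Unit PH2 25,618.62; Unit 3B 14,971.41; Unit 4B 14,710.37.
Rounded to nearest $100: Unit 5B $21,100; Unit G1 $13,900; Unit PH2 $25,600; Unit 3B $15,000; Unit 4B $14,700. Sum = $90,300.
Rounded total matches; no reconciliation needed.

Unit 5B: $21,100 · Unit G1: $13,900 · Unit PH2: $25,600 · Unit 3B: $15,000 · Unit 4B: $14,700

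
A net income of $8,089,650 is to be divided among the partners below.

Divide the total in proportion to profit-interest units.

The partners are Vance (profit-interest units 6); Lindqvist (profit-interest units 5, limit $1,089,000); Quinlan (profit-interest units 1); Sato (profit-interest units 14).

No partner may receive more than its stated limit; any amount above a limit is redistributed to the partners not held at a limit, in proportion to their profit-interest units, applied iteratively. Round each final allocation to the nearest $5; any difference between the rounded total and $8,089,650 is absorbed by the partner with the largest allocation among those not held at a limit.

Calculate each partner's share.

Vance: $2,000,185 | Lindqvist: $1,089,000 | Quinlan: $333,365 | Sato: $4,667,100

Profit-interest units total: 26.
Proportional shares (ignoring caps): Vance 1,866,842.31; Lindqvist 1,555,701.92; Quinlan 311,140.38; Sato 4,355,965.38.
Held at cap: Lindqvist ($1,089,000); balance $7,000,650 reallocated over remaining profit-interest units 21.
Shares after redistribution: Vance 2,000,185.71 → $2,000,185; Quinlan 333,364.29 → $333,365; Sato 4,667,100.00 → $4,667,100.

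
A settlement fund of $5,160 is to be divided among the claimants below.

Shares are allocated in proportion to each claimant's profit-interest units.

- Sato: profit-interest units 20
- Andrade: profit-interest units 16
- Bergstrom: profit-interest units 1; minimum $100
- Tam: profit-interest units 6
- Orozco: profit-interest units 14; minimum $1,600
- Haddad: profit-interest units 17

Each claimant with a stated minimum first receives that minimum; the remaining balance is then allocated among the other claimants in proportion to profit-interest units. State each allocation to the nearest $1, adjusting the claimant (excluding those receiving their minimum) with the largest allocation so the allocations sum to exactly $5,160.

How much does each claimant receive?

Sato: $1,173; Andrade: $938; Bergstrom: $100; Tam: $352; Orozco: $1,600; Haddad: $997

Fund the minimums — Bergstrom $100; Orozco $1,600. Remaining pool $3,460.
Remaining pool split over remaining profit-interest units 59: Sato 1,172.88 → $1,173; Andrade 938.31 → $938; Tam 351.86 → $352; Haddad 996.95 → $997.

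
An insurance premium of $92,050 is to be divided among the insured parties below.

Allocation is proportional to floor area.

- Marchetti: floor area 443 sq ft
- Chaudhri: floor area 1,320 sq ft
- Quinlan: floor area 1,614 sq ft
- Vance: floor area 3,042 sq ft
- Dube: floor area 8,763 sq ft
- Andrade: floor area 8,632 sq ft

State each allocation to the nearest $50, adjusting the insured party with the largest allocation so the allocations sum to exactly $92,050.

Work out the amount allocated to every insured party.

Sum of floor area: 23,814.
Unrounded shares: Marchetti 443/23,814 × $92,050 = 1,712.36; Chaudhri 1,320/23,814 × $92,050 = 5,102.29; Quinlan 1,614/23,814 × $92,050 = 6,238.71; Vance 3,042/23,814 × $92,050 = 11,758.47; Dube 8,763/23,814 × $92,050 = 33,872.27; Andrade 8,632/23,814 × $92,050 = 33,365.90.
After rounding ($50): Marchetti $1,700; Chaudhri $5,100; Quinlan $6,250; Vance $11,750; Dube $33,850; Andrade $33,350. Sum = $92,000.
Difference $92,050 − $92,000 = +$50 applied to largest allocation (Dube): Dube becomes $33,900.

Marchetti: $1,700 · Chaudhri: $5,100 · Quinlan: $6,250 · Vance: $11,750 · Dube: $33,900 · Andrade: $33,350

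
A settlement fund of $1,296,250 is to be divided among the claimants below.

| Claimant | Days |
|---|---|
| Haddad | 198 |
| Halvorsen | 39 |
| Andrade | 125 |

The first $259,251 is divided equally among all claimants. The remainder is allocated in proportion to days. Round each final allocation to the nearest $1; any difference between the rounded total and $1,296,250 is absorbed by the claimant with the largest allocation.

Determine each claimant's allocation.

$259,251 shared equally gives $86,417 per claimant.
Remainder $1,036,999 by days (total 362): Haddad 567,198.35 → $567,198; Halvorsen 111,720.89 → $111,721; Andrade 358,079.77 → $358,080.
Totals: Haddad $86,417 + $567,198 = $653,615; Halvorsen $86,417 + $111,721 = $198,138; Andrade $86,417 + $358,080 = $444,497.

Haddad: $653,615 | Halvorsen: $198,138 | Andrade: $444,497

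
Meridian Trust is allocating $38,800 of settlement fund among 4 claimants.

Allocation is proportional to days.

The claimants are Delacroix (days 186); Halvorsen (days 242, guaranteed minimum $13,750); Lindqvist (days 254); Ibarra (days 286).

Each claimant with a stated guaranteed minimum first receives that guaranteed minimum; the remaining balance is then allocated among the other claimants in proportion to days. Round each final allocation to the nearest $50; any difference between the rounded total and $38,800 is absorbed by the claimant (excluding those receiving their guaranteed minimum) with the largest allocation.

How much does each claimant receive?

Fund the minimums — Halvorsen $13,750. Balance $25,050.
Balance split over remaining days 726: Delacroix 6,417.77 → $6,400; Lindqvist 8,764.05 → $8,750; Ibarra 9,868.18 → $9,850.
Rounding difference +$50 applied to Ibarra → $9,900.

Delacroix: $6,400 · Halvorsen: $13,750 · Lindqvist: $8,750 · Ibarra: $9,900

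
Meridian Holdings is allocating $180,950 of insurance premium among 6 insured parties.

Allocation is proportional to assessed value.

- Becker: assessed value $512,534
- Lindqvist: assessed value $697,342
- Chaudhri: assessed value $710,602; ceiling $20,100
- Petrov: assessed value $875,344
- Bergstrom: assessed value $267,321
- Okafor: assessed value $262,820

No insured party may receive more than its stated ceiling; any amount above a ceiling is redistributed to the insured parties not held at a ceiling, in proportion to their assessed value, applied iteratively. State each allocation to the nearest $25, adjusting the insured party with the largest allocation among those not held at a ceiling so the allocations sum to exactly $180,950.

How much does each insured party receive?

Combined assessed value = 3,325,963.
Unconstrained shares: Becker 27,884.56; Lindqvist 37,939.10; Chaudhri 38,660.51; Petrov 47,623.35; Bergstrom 14,543.68; Okafor 14,298.80.
Cap binds for Chaudhri ($20,100); remaining pool $160,850 reallocated over remaining assessed value 2,615,361.
Remaining shares: Becker 31,521.88 → $31,525; Lindqvist 42,887.95 → $42,900; Petrov 53,835.43 → $53,825; Bergstrom 16,440.78 → $16,450; Okafor 16,163.96 → $16,175.
Rounding difference −$25 applied to Petrov → $53,800.

Becker: $31,525 | Lindqvist: $42,900 | Chaudhri: $20,100 | Petrov: $53,800 | Bergstrom: $16,450 | Okafor: $16,175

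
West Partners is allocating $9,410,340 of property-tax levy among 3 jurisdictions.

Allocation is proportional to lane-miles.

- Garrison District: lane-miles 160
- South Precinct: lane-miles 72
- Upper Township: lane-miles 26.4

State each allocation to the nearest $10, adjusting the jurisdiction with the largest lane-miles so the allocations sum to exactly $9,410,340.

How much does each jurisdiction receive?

Total lane-miles = 258.4.
Pro-rata amounts: Garrison District 160/258.4 × $9,410,340 = 5,826,835.91; South Precinct 72/258.4 × $9,410,340 = 2,622,076.16; Upper Township 26.4/258.4 × $9,410,340 = 961,427.93.
At nearest $10: Garrison District $5,826,840; South Precinct $2,622,080; Upper Township $961,430. Sum = $9,410,350.
Difference $9,410,340 − $9,410,350 = −$10 applied to largest lane-miles (Garrison District): Garrison District becomes $5,826,830.

Garrison District: $5,826,830 | South Precinct: $2,622,080 | Upper Township: $961,430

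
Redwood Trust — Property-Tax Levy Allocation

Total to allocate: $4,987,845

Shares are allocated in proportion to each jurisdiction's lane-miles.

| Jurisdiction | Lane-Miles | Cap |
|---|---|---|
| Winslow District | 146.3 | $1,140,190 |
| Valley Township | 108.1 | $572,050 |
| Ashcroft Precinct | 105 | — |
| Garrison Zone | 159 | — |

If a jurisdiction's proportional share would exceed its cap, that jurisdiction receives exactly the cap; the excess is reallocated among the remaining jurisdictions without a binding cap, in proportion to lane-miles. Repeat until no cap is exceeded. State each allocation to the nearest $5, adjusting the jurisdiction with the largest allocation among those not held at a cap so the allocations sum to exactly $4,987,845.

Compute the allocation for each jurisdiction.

Winslow District: $1,140,190; Valley Township: $572,050; Ashcroft Precinct: $1,302,795; Garrison Zone: $1,972,810

Lane-miles total: 518.4.
Unconstrained shares: Winslow District 1,407,642.21; Valley Township 1,040,096.54; Ashcroft Precinct 1,010,269.53; Garrison Zone 1,529,836.72.
Cap binds for Winslow District ($1,140,190), Valley Township ($572,050); residual $3,275,605 reallocated over remaining lane-miles 264.
Shares after redistribution: Ashcroft Precinct 1,302,797.44 → $1,302,795; Garrison Zone 1,972,807.56 → $1,972,810.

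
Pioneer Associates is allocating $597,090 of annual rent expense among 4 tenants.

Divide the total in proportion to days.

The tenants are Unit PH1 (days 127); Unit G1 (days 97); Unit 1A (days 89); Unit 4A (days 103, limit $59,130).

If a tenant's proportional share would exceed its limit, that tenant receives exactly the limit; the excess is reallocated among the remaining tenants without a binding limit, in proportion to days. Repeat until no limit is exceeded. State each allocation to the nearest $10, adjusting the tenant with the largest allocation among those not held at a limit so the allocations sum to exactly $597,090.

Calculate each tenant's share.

Unit PH1: $218,270 · Unit G1: $166,720 · Unit 1A: $152,970 · Unit 4A: $59,130

Sum of days: 416.
Pro-rata shares before constraints: Unit PH1 182,284.69; Unit G1 139,225.31; Unit 1A 127,742.81; Unit 4A 147,837.19.
Held at cap: Unit 4A ($59,130); remaining pool $537,960 reallocated over remaining days 313.
Redistributed shares: Unit PH1 218,277.70 → $218,280; Unit G1 166,716.04 → $166,720; Unit 1A 152,966.26 → $152,970.
Rounding difference −$10 applied to Unit PH1 → $218,270.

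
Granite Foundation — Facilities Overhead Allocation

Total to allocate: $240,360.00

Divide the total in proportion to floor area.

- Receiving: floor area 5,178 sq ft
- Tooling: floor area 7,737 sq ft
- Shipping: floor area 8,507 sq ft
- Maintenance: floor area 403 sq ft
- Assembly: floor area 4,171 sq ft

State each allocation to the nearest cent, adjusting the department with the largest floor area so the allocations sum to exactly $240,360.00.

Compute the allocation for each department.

Combined floor area = 5,178 + 7,737 + 8,507 + 403 + 4,171 = 25,996.
Unrounded shares: Receiving 47,875.9840; Tooling 71,536.5949; Shipping 78,656.0440; Maintenance 3,726.1533; Assembly 38,565.2239.
At nearest cent: Receiving $47,875.98; Tooling $71,536.59; Shipping $78,656.04; Maintenance $3,726.15; Assembly $38,565.22. Sum = $240,359.98.
Difference $240,360.00 − $240,359.98 = +$0.02 applied to largest floor area (Shipping): Shipping becomes $78,656.06.

Receiving: $47,875.98; Tooling: $71,536.59; Shipping: $78,656.06; Maintenance: $3,726.15; Assembly: $38,565.22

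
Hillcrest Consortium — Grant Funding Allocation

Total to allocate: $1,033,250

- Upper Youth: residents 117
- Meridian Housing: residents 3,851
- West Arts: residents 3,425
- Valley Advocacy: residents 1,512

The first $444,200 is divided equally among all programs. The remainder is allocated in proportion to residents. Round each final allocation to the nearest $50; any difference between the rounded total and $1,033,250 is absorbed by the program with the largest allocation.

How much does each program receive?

Upper Youth: $118,800; Meridian Housing: $365,800; West Arts: $337,600; Valley Advocacy: $211,050

First tranche $444,200 split equally: $111,050 each.
Remainder $589,050 by residents (total 8,905): Upper Youth 7,739.34 → $7,750; Meridian Housing 254,736.84 → $254,750; West Arts 226,557.69 → $226,550; Valley Advocacy 100,016.13 → $100,000.
Totals: Upper Youth $111,050 + $7,750 = $118,800; Meridian Housing $111,050 + $254,750 = $365,800; West Arts $111,050 + $226,550 = $337,600; Valley Advocacy $111,050 + $100,000 = $211,050.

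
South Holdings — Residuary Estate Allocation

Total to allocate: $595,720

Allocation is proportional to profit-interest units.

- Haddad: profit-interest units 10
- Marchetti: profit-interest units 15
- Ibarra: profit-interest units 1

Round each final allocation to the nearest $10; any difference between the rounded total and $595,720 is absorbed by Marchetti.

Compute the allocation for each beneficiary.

Haddad: $229,120 · Marchetti: $343,690 · Ibarra: $22,910

Combined profit-interest units = 26.
Unrounded shares: Haddad 10/26 × $595,720 = 229,123.08; Marchetti 15/26 × $595,720 = 343,684.62; Ibarra 1/26 × $595,720 = 22,912.31.
After rounding ($10): Haddad $229,120; Marchetti $343,680; Ibarra $22,910. Sum = $595,710.
Difference $595,720 − $595,710 = +$10 applied to Marchetti: Marchetti becomes $343,690.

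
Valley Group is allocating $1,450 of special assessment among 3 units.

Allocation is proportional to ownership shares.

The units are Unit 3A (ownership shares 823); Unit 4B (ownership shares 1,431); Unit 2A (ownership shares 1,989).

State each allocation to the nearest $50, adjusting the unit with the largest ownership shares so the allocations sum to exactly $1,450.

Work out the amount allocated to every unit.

Unit 3A: $300 · Unit 4B: $500 · Unit 2A: $650

Total ownership shares = 823 + 1,431 + 1,989 = 4,243.
Unrounded shares: Unit 3A 281.25; Unit 4B 489.03; Unit 2A 679.72.
At nearest $50: Unit 3A $300; Unit 4B $500; Unit 2A $700. Sum = $1,500.
Difference $1,450 − $1,500 = −$50 applied to largest ownership shares (Unit 2A): Unit 2A becomes $650.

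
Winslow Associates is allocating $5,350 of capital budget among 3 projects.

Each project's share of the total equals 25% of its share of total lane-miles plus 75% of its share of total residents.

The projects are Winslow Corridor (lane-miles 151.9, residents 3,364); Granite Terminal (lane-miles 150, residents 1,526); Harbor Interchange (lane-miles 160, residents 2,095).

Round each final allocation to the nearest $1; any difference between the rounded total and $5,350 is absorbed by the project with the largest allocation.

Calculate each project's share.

Winslow Corridor: $2,372 | Granite Terminal: $1,311 | Harbor Interchange: $1,667

Totals — lane-miles 461.9, residents 6,985.
Combined weights (25% lane-miles + 75% residents): Winslow Corridor 0.4434; Granite Terminal 0.2450; Harbor Interchange 0.3115.
Proportional shares: Winslow Corridor 2,372.28; Granite Terminal 1,310.95; Harbor Interchange 1,666.77.
After rounding ($1): Winslow Corridor $2,372; Granite Terminal $1,311; Harbor Interchange $1,667. Sum = $5,350.
Rounded total matches; no reconciliation needed.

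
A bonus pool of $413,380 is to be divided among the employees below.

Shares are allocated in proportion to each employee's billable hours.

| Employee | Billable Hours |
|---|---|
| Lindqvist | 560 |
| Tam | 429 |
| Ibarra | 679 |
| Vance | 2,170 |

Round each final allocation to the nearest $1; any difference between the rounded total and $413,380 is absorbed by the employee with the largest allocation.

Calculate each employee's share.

Lindqvist: $60,316 · Tam: $46,206 · Ibarra: $73,133 · Vance: $233,725

Combined billable hours = 3,838.
Unrounded shares: Lindqvist 560/3,838 × $413,380 = 60,316.00; Tam 429/3,838 × $413,380 = 46,206.36; Ibarra 679/3,838 × $413,380 = 73,133.15; Vance 2,170/3,838 × $413,380 = 233,724.49.
After rounding ($1): Lindqvist $60,316; Tam $46,206; Ibarra $73,133; Vance $233,724. Sum = $413,379.
Difference $413,380 − $413,379 = +$1 applied to largest allocation (Vance): Vance becomes $233,725.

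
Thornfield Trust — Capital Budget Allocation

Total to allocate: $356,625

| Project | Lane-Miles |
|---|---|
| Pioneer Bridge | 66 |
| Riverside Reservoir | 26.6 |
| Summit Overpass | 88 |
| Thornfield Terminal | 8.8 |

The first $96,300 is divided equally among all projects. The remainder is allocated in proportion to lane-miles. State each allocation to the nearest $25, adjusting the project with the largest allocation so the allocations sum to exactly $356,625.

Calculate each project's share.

Equal tier: $96,300 ÷ 4 = $24,075 apiece.
Remainder $260,325 by lane-miles (total 189.4): Pioneer Bridge 90,715.15 → $90,725; Riverside Reservoir 36,560.96 → $36,550; Summit Overpass 120,953.54 → $120,950; Thornfield Terminal 12,095.35 → $12,100.
Totals: Pioneer Bridge $24,075 + $90,725 = $114,800; Riverside Reservoir $24,075 + $36,550 = $60,625; Summit Overpass $24,075 + $120,950 = $145,025; Thornfield Terminal $24,075 + $12,100 = $36,175.

Pioneer Bridge: $114,800; Riverside Reservoir: $60,625; Summit Overpass: $145,025; Thornfield Terminal: $36,175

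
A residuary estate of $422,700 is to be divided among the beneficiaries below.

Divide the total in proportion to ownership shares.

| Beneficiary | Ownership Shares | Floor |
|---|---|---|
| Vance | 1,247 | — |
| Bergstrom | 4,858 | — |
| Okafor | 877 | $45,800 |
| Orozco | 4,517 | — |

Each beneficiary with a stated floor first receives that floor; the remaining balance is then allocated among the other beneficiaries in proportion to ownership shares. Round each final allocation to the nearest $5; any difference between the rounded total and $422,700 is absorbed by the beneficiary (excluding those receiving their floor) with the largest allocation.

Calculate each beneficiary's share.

Vance: $44,245 | Bergstrom: $172,380 | Okafor: $45,800 | Orozco: $160,275

Minimums first: Okafor $45,800. Remaining pool $376,900.
Remaining pool split over remaining ownership shares 10,622: Vance 44,247.25 → $44,245; Bergstrom 172,376.22 → $172,375; Orozco 160,276.53 → $160,275.
Rounding difference +$5 applied to Bergstrom → $172,380.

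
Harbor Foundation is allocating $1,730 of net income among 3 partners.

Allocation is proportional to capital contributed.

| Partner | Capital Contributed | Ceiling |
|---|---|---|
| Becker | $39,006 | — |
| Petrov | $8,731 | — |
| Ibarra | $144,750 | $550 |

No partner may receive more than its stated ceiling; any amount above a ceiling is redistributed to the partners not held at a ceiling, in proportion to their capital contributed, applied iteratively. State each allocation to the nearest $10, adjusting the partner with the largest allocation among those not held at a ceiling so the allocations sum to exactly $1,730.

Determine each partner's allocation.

Becker: $960 | Petrov: $220 | Ibarra: $550

Sum of capital contributed: 192,487.
Unconstrained shares: Becker 350.57; Petrov 78.47; Ibarra 1,300.96.
Cap binds for Ibarra ($550); residual $1,180 reallocated over remaining capital contributed 47,737.
Remaining shares: Becker 964.18 → $960; Petrov 215.82 → $220.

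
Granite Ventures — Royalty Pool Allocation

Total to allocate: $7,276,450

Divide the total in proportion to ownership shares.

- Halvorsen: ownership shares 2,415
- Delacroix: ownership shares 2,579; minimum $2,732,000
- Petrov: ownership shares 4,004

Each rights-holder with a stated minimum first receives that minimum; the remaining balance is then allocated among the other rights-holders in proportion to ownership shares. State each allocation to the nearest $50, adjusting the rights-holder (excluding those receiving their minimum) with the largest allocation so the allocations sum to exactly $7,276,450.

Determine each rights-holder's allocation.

Minimums first: Delacroix $2,732,000. Balance $4,544,450.
Balance split over remaining ownership shares 6,419: Halvorsen 1,709,744.00 → $1,709,750; Petrov 2,834,706.00 → $2,834,700.

Halvorsen: $1,709,750 · Delacroix: $2,732,000 · Petrov: $2,834,700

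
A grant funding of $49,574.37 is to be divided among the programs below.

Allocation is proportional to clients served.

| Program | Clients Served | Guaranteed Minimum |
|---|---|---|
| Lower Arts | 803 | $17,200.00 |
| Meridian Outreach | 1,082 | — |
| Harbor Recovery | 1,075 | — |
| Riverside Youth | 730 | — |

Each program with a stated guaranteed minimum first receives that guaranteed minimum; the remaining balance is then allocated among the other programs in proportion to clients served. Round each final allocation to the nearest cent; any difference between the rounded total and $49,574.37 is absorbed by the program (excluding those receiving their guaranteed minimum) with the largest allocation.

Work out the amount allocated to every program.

Lower Arts: $17,200.00 | Meridian Outreach: $12,133.38 | Harbor Recovery: $12,054.88 | Riverside Youth: $8,186.11

Guaranteed amounts: Lower Arts $17,200.00. Balance $32,374.37.
Balance split over remaining clients served 2,887: Meridian Outreach 12,133.3801 → $12,133.38; Harbor Recovery 12,054.8832 → $12,054.88; Riverside Youth 8,186.1067 → $8,186.11.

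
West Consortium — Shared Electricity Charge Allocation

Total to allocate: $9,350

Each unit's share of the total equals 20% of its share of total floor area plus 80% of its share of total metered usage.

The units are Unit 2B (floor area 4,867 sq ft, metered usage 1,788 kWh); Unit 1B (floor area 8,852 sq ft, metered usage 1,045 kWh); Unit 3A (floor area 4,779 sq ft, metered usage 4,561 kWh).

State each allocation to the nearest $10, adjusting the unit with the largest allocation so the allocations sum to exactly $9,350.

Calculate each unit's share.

Unit 2B: $2,300 · Unit 1B: $1,950 · Unit 3A: $5,100

Totals — floor area 18,498, metered usage 7,394.
Blended shares (20% floor area + 80% metered usage): Unit 2B 0.2461; Unit 1B 0.2088; Unit 3A 0.5452.
Proportional shares: Unit 2B 2,300.81; Unit 1B 1,952.02; Unit 3A 5,097.17.
Rounded to nearest $10: Unit 2B $2,300; Unit 1B $1,950; Unit 3A $5,100. Sum = $9,350.
Sum already equals the total — no adjustment.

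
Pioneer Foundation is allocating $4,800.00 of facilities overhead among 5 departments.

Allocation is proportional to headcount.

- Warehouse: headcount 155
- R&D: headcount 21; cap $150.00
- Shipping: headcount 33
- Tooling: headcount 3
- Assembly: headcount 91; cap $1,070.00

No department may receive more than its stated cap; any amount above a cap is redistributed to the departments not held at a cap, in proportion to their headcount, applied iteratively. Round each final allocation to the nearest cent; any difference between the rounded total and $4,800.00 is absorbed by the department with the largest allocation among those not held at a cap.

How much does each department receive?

Sum of headcount: 303.
Unconstrained shares: Warehouse 2,455.4455; R&D 332.6733; Shipping 522.7723; Tooling 47.5248; Assembly 1,441.5842.
Cap binds for R&D ($150.00), Assembly ($1,070.00); residual $3,580.00 reallocated over remaining headcount 191.
Shares after redistribution: Warehouse 2,905.2356 → $2,905.24; Shipping 618.5340 → $618.53; Tooling 56.2304 → $56.23.

Warehouse: $2,905.24; R&D: $150.00; Shipping: $618.53; Tooling: $56.23; Assembly: $1,070.00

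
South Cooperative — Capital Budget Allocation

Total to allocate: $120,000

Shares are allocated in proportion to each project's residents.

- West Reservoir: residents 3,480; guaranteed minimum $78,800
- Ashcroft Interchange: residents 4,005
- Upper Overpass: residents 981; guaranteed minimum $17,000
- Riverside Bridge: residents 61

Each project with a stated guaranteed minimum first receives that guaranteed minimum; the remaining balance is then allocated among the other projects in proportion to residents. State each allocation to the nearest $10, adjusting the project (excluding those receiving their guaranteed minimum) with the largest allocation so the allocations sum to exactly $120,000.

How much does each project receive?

West Reservoir: $78,800 · Ashcroft Interchange: $23,840 · Upper Overpass: $17,000 · Riverside Bridge: $360

Fund the minimums — West Reservoir $78,800; Upper Overpass $17,000. Remaining pool $24,200.
Remaining pool split over remaining residents 4,066: Ashcroft Interchange 23,836.94 → $23,840; Riverside Bridge 363.06 → $360.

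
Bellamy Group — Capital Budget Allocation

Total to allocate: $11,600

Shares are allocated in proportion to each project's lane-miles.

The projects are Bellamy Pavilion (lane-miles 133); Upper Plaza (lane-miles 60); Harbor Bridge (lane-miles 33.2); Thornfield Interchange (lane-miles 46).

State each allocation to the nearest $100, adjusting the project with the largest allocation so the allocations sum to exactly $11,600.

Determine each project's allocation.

Bellamy Pavilion: $5,600; Upper Plaza: $2,600; Harbor Bridge: $1,400; Thornfield Interchange: $2,000

Total lane-miles = 272.2.
Pro-rata amounts: Bellamy Pavilion 133/272.2 × $11,600 = 5,667.89; Upper Plaza 60/272.2 × $11,600 = 2,556.94; Harbor Bridge 33.2/272.2 × $11,600 = 1,414.84; Thornfield Interchange 46/272.2 × $11,600 = 1,960.32.
After rounding ($100): Bellamy Pavilion $5,700; Upper Plaza $2,600; Harbor Bridge $1,400; Thornfield Interchange $2,000. Sum = $11,700.
Difference $11,600 − $11,700 = −$100 applied to largest allocation (Bellamy Pavilion): Bellamy Pavilion becomes $5,600.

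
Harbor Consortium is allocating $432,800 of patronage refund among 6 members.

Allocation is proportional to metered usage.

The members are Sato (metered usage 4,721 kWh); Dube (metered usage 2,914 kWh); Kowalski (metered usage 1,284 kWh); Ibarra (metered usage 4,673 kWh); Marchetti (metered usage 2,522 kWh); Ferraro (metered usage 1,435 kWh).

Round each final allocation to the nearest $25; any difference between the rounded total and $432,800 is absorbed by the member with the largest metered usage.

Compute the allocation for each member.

Sato: $116,400 · Dube: $71,875 · Kowalski: $31,675 · Ibarra: $115,250 · Marchetti: $62,200 · Ferraro: $35,400

Sum of metered usage: 17,549.
Pro-rata amounts: Sato 4,721/17,549 × $432,800 = 116,431.07; Dube 2,914/17,549 × $432,800 = 71,866.16; Kowalski 1,284/17,549 × $432,800 = 31,666.49; Ibarra 4,673/17,549 × $432,800 = 115,247.27; Marchetti 2,522/17,549 × $432,800 = 62,198.51; Ferraro 1,435/17,549 × $432,800 = 35,390.51.
Rounded to nearest $25: Sato $116,425; Dube $71,875; Kowalski $31,675; Ibarra $115,250; Marchetti $62,200; Ferraro $35,400. Sum = $432,825.
Difference $432,800 − $432,825 = −$25 applied to largest metered usage (Sato): Sato becomes $116,400.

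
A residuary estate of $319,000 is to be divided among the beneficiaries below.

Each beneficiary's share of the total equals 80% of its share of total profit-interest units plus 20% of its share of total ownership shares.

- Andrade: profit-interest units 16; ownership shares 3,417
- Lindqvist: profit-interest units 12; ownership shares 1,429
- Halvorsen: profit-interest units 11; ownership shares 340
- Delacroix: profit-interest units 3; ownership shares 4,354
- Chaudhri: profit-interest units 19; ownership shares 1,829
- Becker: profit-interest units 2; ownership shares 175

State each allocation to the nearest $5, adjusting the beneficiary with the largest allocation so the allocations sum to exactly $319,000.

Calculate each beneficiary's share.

Andrade: $83,695; Lindqvist: $56,505; Halvorsen: $46,440; Delacroix: $36,215; Chaudhri: $87,075; Becker: $9,070

Totals — profit-interest units 63, ownership shares 11,544.
Combined weights (80% profit-interest units + 20% ownership shares): Andrade 0.2624; Lindqvist 0.1771; Halvorsen 0.1456; Delacroix 0.1135; Chaudhri 0.2730; Becker 0.0284.
Proportional shares: Andrade 83,697.37; Lindqvist 56,507.15; Halvorsen 46,437.80; Delacroix 36,215.55; Chaudhri 87,073.38; Becker 9,068.76.
Rounded to nearest $5: Andrade $83,695; Lindqvist $56,505; Halvorsen $46,440; Delacroix $36,215; Chaudhri $87,075; Becker $9,070. Sum = $319,000.
Sum already equals the total — no adjustment.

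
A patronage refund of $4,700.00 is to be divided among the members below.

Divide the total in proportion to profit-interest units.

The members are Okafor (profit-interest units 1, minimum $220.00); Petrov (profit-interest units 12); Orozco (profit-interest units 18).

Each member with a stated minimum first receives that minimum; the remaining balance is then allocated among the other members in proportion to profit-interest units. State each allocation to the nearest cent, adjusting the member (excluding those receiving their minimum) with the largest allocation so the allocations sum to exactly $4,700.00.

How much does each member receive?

Guaranteed amounts: Okafor $220.00. Residual $4,480.00.
Residual split over remaining profit-interest units 30: Petrov 1,792.0000 → $1,792.00; Orozco 2,688.0000 → $2,688.00.

Okafor: $220.00 · Petrov: $1,792.00 · Orozco: $2,688.00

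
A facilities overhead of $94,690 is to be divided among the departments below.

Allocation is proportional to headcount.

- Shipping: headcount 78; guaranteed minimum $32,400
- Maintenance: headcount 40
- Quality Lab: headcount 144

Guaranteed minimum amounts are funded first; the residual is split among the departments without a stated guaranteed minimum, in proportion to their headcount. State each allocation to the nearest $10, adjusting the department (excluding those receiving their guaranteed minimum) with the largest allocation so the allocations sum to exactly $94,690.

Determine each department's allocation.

Guaranteed amounts: Shipping $32,400. Remaining pool $62,290.
Remaining pool split over remaining headcount 184: Maintenance 13,541.30 → $13,540; Quality Lab 48,748.70 → $48,750.

Shipping: $32,400 · Maintenance: $13,540 · Quality Lab: $48,750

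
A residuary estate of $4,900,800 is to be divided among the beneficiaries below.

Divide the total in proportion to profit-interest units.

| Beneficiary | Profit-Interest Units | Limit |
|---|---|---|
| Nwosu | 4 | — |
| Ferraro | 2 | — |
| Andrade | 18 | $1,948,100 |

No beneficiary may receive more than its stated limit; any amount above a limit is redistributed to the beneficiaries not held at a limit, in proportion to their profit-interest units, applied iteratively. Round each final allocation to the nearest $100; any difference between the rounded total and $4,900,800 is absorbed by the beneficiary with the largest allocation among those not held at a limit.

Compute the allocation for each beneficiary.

Total profit-interest units = 24.
Proportional shares (ignoring caps): Nwosu 816,800.00; Ferraro 408,400.00; Andrade 3,675,600.00.
Capped: Andrade ($1,948,100); balance $2,952,700 reallocated over remaining profit-interest units 6.
Shares after redistribution: Nwosu 1,968,466.67 → $1,968,500; Ferraro 984,233.33 → $984,200.

Nwosu: $1,968,500; Ferraro: $984,200; Andrade: $1,948,100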